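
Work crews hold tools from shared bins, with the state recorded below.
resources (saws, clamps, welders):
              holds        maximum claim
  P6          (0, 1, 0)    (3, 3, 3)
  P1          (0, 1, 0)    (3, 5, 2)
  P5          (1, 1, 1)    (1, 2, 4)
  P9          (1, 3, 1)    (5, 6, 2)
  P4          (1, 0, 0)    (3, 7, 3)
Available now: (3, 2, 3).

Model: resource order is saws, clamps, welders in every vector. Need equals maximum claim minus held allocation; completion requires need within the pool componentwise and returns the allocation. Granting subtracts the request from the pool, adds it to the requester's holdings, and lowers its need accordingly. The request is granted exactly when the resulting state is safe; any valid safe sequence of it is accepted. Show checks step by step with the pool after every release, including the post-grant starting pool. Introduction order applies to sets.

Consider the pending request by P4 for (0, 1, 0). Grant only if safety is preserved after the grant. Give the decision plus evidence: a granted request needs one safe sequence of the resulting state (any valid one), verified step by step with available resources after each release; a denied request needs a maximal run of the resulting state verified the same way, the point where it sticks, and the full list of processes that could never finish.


GRANT: granting preserves safety; a valid post-grant sequence is P5, P6, P9, P4, P1.
Key observation: the transfer keeps a workable pool ((3, 1, 3)); P5 starts the safe sequence.
Check on the post-grant state, step by step:
  pool = (3, 1, 3)
  P5 needs (0, 1, 3) <= (3, 1, 3) -> finishes; pool += (1, 1, 1) = (4, 2, 4)
  P6 needs (3, 2, 3) <= (4, 2, 4) -> finishes; pool += (0, 1, 0) = (4, 3, 4)
  P9 needs (4, 3, 1) <= (4, 3, 4) -> finishes; pool += (1, 3, 1) = (5, 6, 5)
  P4 needs (2, 6, 3) <= (5, 6, 5) -> finishes; pool += (1, 1, 0) = (6, 7, 5)
  P1 needs (3, 4, 2) <= (6, 7, 5) -> finishes; pool += (0, 1, 0) = (6, 8, 5)


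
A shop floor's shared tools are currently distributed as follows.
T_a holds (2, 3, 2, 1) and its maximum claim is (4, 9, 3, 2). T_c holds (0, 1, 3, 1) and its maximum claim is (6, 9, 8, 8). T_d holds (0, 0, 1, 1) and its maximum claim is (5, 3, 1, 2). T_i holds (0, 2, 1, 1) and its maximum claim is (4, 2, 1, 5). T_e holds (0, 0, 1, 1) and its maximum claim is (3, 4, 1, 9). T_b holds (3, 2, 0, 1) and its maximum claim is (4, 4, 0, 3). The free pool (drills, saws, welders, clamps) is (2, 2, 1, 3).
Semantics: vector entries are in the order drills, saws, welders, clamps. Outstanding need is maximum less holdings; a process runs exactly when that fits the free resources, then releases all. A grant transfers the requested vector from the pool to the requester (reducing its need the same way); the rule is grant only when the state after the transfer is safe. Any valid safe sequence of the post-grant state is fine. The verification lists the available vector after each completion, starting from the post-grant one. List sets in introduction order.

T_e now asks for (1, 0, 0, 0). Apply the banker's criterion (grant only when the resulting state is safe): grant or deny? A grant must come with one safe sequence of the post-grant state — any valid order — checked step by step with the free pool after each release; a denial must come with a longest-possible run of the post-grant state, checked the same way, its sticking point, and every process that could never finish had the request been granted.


GRANT — the state after the grant stays safe, e.g. via T_b, T_i, T_a, T_d, T_c, T_e.
Key observation: the grant leaves (1, 2, 1, 3) free — enough for T_b, whose release restarts the cascade.
Check on the post-grant state, step by step:
  pool = (1, 2, 1, 3)
  run T_b (needs (1, 2, 0, 2), free (1, 2, 1, 3)); after release of (3, 2, 0, 1) the pool is (4, 4, 1, 4)
  run T_i (needs (4, 0, 0, 4), free (4, 4, 1, 4)); after release of (0, 2, 1, 1) the pool is (4, 6, 2, 5)
  run T_a (needs (2, 6, 1, 1), free (4, 6, 2, 5)); after release of (2, 3, 2, 1) the pool is (6, 9, 4, 6)
  run T_d (needs (5, 3, 0, 1), free (6, 9, 4, 6)); after release of (0, 0, 1, 1) the pool is (6, 9, 5, 7)
  run T_c (needs (6, 8, 5, 7), free (6, 9, 5, 7)); after release of (0, 1, 3, 1) the pool is (6, 10, 8, 8)
  run T_e (needs (2, 4, 0, 8), free (6, 10, 8, 8)); after release of (1, 0, 1, 1) the pool is (7, 10, 9, 9)


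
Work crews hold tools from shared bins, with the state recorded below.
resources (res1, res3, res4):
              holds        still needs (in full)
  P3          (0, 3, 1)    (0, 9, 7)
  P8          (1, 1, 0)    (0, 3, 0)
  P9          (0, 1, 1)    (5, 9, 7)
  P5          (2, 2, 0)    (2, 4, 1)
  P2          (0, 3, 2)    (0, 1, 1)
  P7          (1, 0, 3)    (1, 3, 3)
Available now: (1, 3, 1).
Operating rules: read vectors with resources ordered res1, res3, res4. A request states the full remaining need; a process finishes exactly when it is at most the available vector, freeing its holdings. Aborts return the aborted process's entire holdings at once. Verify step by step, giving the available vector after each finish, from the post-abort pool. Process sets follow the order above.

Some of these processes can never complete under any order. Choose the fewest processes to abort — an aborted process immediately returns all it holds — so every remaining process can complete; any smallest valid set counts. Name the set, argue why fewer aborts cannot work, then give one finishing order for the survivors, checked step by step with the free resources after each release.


The answer: abort P9.
Key observation: P3 could never have finished before the abort; with (0, 1, 1) returned by P9, it fits at step 4.
No smaller set exists: with zero aborts the deadlock remains.
Survivors finish in the order: P2, P7, P5, P3, P8. Check, step by step (pool after the aborts first):
  pool = (1, 4, 2)
  run P2 (needs (0, 1, 1), free (1, 4, 2)); after release of (0, 3, 2) the pool is (1, 7, 4)
  run P7 (needs (1, 3, 3), free (1, 7, 4)); after release of (1, 0, 3) the pool is (2, 7, 7)
  run P5 (needs (2, 4, 1), free (2, 7, 7)); after release of (2, 2, 0) the pool is (4, 9, 7)
  run P3 (needs (0, 9, 7), free (4, 9, 7)); after release of (0, 3, 1) the pool is (4, 12, 8)
  run P8 (needs (0, 3, 0), free (4, 12, 8)); after release of (1, 1, 0) the pool is (5, 13, 8)


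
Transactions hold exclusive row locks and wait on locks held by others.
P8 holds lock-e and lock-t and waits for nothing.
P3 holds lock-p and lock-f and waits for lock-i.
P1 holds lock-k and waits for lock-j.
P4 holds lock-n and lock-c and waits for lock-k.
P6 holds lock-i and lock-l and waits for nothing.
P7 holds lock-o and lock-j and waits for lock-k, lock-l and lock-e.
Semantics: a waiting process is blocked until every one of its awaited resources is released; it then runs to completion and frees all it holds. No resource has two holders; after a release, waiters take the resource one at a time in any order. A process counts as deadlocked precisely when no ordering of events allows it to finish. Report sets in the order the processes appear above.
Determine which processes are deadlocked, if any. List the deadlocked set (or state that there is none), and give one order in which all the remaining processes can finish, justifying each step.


The deadlocked set is P1, P4 and P7.
Key observation: P1 -> P7 -> P1 is a circular wait — nothing in it can go first; P4 waits into the deadlock from upstream.
One completion order for the rest: P6, P3, P8.
Step-by-step check:
  P6: no waits; runs immediately, freeing lock-i and lock-l
  P3: everything it awaited (lock-i) is free; runs, freeing lock-p and lock-f
  P8: no waits; runs immediately, freeing lock-e and lock-t


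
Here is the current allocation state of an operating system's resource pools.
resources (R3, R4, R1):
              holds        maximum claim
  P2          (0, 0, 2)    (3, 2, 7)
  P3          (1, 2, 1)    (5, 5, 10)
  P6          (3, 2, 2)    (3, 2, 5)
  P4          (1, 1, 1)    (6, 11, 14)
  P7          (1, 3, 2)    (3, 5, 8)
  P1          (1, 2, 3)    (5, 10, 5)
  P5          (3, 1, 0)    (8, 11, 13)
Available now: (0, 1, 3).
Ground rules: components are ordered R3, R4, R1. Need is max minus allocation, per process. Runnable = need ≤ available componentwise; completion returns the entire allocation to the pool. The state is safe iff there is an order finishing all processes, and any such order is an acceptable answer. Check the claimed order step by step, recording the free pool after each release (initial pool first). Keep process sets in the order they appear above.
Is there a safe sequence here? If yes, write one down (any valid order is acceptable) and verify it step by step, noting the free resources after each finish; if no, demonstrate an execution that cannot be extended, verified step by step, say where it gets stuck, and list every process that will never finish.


SAFE. One safe sequence: P6, P2, P7, P3, P1, P5, P4.
Key observation: the order's first zero-slack moment is P6 ((0, 0, 3) needed, (0, 1, 3) free — a requested resource with nothing to spare).
Step-by-step check:
  pool = (0, 1, 3)
  P6: need (0, 0, 3) fits (0, 1, 3); releases (3, 2, 2), pool now (3, 3, 5)
  P2: need (3, 2, 5) fits (3, 3, 5); releases (0, 0, 2), pool now (3, 3, 7)
  P7: need (2, 2, 6) fits (3, 3, 7); releases (1, 3, 2), pool now (4, 6, 9)
  P3: need (4, 3, 9) fits (4, 6, 9); releases (1, 2, 1), pool now (5, 8, 10)
  P1: need (4, 8, 2) fits (5, 8, 10); releases (1, 2, 3), pool now (6, 10, 13)
  P5: need (5, 10, 13) fits (6, 10, 13); releases (3, 1, 0), pool now (9, 11, 13)
  P4: need (5, 10, 13) fits (9, 11, 13); releases (1, 1, 1), pool now (10, 12, 14)


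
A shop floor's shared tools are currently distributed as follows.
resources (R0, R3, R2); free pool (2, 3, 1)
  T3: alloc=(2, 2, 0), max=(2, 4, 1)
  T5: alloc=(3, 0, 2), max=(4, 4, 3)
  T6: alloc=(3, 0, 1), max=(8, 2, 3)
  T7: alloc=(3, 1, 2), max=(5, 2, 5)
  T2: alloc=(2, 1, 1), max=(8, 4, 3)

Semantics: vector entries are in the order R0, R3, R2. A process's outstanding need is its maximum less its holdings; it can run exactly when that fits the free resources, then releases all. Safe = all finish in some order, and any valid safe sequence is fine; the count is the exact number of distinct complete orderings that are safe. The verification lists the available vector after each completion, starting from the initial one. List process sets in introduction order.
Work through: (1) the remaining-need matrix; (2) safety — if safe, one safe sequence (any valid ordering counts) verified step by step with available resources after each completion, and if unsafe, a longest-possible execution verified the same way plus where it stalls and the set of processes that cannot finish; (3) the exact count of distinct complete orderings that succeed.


(1) Remaining need (order R0, R3, R2):
  T3: (0, 2, 1)
  T5: (1, 4, 1)
  T6: (5, 2, 2)
  T7: (2, 1, 3)
  T2: (6, 3, 2)
(2) SAFE, for example via the order T3, T5, T2, T6, T7.
Key observation: T3 is the earliest step where a requested resource binds exactly: need (0, 2, 1), pool (2, 3, 1) at its turn.
Walking it through:
  pool = (2, 3, 1)
  run T3 (needs (0, 2, 1), free (2, 3, 1)); after release of (2, 2, 0) the pool is (4, 5, 1)
  run T5 (needs (1, 4, 1), free (4, 5, 1)); after release of (3, 0, 2) the pool is (7, 5, 3)
  run T2 (needs (6, 3, 2), free (7, 5, 3)); after release of (2, 1, 1) the pool is (9, 6, 4)
  run T6 (needs (5, 2, 2), free (9, 6, 4)); after release of (3, 0, 1) the pool is (12, 6, 5)
  run T7 (needs (2, 1, 3), free (12, 6, 5)); after release of (3, 1, 2) the pool is (15, 7, 7)
(3) Precisely 6 of the possible complete orderings are safe sequences.


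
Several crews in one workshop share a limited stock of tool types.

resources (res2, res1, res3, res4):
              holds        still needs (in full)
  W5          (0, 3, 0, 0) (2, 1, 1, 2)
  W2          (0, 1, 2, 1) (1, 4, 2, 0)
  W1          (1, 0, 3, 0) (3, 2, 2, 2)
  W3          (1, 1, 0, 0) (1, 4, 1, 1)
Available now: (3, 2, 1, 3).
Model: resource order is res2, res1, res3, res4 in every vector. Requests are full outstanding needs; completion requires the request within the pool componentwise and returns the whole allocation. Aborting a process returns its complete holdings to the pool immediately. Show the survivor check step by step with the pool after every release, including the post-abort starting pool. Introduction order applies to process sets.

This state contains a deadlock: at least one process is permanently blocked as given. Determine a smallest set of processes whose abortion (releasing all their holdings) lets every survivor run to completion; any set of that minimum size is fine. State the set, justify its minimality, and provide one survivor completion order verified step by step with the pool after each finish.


Minimum abort set: W2.
Key observation: the returned (0, 1, 2, 1) from W2 is what brings W1 — unrunnable before, under any order — into play at step 1.
No smaller set exists: with zero aborts the deadlock remains.
Survivors finish in the order: W1, W5, W3. Verifying each step (pool after the aborts first):
  pool = (3, 3, 3, 4)
  W1 needs (3, 2, 2, 2) <= (3, 3, 3, 4) -> finishes; pool += (1, 0, 3, 0) = (4, 3, 6, 4)
  W5 needs (2, 1, 1, 2) <= (4, 3, 6, 4) -> finishes; pool += (0, 3, 0, 0) = (4, 6, 6, 4)
  W3 needs (1, 4, 1, 1) <= (4, 6, 6, 4) -> finishes; pool += (1, 1, 0, 0) = (5, 7, 6, 4)


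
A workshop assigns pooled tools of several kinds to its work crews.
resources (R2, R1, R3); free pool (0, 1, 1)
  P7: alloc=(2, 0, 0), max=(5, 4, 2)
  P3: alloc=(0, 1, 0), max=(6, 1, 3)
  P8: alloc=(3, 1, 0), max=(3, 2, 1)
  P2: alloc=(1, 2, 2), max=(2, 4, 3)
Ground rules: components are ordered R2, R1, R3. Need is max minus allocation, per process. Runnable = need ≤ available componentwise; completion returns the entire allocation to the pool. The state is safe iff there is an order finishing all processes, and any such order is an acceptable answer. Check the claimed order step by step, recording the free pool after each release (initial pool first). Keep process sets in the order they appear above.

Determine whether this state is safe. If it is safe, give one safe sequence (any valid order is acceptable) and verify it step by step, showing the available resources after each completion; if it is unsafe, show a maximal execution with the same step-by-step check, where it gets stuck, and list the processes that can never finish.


SAFE — a valid safe sequence is P8, P2, P7, P3.
Key observation: the order's first zero-slack moment is P8 ((0, 1, 1) needed, (0, 1, 1) free — a requested resource with nothing to spare).
Check, step by step:
  pool = (0, 1, 1)
  P8: need (0, 1, 1) fits (0, 1, 1); releases (3, 1, 0), pool now (3, 2, 1)
  P2: need (1, 2, 1) fits (3, 2, 1); releases (1, 2, 2), pool now (4, 4, 3)
  P7: need (3, 4, 2) fits (4, 4, 3); releases (2, 0, 0), pool now (6, 4, 3)
  P3: need (6, 0, 3) fits (6, 4, 3); releases (0, 1, 0), pool now (6, 5, 3)


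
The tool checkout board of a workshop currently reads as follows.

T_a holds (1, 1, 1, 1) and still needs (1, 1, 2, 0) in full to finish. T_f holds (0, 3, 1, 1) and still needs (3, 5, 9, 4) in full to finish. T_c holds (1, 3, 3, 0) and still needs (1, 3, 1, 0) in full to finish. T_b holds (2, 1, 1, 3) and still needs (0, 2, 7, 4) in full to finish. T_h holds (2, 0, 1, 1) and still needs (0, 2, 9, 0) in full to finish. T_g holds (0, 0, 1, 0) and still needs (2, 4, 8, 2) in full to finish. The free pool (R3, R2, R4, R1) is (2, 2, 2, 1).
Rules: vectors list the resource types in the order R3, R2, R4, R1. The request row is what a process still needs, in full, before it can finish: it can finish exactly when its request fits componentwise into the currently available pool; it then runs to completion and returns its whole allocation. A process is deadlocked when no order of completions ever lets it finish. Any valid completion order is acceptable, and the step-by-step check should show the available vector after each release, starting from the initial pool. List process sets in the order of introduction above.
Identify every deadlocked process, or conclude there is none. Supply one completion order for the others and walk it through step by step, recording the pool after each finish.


The deadlocked set is T_f, T_b, T_h and T_g.
Key observation: the pool after T_a, T_c is (4, 6, 6, 2); every surviving request exceeds it in R4, so progress ends there.
A valid finishing order for the others: T_a, T_c. Check, step by step:
  pool = (2, 2, 2, 1)
  T_a: need (1, 1, 2, 0) fits (2, 2, 2, 1); releases (1, 1, 1, 1), pool now (3, 3, 3, 2)
  T_c: need (1, 3, 1, 0) fits (3, 3, 3, 2); releases (1, 3, 3, 0), pool now (4, 6, 6, 2)
The stuck group stays short no matter what:
  T_f cannot run: need (3, 5, 9, 4) vs free (4, 6, 6, 2) (insufficient R4 and R1)
  T_b cannot run: need (0, 2, 7, 4) vs free (4, 6, 6, 2) (insufficient R4 and R1)
  T_h cannot run: need (0, 2, 9, 0) vs free (4, 6, 6, 2) (insufficient R4)
  T_g cannot run: need (2, 4, 8, 2) vs free (4, 6, 6, 2) (insufficient R4)


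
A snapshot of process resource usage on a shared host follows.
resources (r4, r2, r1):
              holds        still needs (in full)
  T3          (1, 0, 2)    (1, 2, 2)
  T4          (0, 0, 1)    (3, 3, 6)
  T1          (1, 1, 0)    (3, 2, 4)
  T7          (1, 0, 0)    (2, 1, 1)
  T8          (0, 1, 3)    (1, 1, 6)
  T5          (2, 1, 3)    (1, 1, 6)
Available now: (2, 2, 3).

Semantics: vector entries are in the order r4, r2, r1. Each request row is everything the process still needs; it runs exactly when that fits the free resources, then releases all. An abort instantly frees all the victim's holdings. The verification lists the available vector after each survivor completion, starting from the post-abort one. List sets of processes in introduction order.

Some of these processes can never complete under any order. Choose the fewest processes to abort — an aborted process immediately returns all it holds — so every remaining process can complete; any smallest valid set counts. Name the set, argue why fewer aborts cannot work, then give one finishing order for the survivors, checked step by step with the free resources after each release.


Minimum abort set: T8.
Key observation: the deadlocked T5 becomes finishable only because T8 released (0, 1, 3); it completes at step 2 below.
Minimality: the empty abort set fails — the state is deadlocked as it stands.
One survivor order: T3, T5, T7, T1, T4. Walking it through (post-abort pool first):
  pool = (2, 3, 6)
  run T3 (needs (1, 2, 2), free (2, 3, 6)); after release of (1, 0, 2) the pool is (3, 3, 8)
  run T5 (needs (1, 1, 6), free (3, 3, 8)); after release of (2, 1, 3) the pool is (5, 4, 11)
  run T7 (needs (2, 1, 1), free (5, 4, 11)); after release of (1, 0, 0) the pool is (6, 4, 11)
  run T1 (needs (3, 2, 4), free (6, 4, 11)); after release of (1, 1, 0) the pool is (7, 5, 11)
  run T4 (needs (3, 3, 6), free (7, 5, 11)); after release of (0, 0, 1) the pool is (7, 5, 12)


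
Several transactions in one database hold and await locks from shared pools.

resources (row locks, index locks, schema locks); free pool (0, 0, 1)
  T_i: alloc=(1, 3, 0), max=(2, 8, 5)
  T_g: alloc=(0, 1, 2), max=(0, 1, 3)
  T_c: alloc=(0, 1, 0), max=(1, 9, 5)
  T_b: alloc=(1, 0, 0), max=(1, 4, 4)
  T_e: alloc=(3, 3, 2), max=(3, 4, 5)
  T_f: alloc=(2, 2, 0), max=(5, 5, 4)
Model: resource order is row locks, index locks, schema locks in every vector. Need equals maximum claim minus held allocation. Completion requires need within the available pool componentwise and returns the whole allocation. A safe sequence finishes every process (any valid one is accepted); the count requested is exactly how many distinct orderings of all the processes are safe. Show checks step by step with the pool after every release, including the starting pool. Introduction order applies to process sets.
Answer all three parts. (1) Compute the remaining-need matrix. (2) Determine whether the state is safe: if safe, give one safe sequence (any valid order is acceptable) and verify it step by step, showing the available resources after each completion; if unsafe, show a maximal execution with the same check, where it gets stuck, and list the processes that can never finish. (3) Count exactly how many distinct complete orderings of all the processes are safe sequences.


(1) Need matrix, components ordered row locks, index locks, schema locks:
  T_i: (1, 5, 5)
  T_g: (0, 0, 1)
  T_c: (1, 8, 5)
  T_b: (0, 4, 4)
  T_e: (0, 1, 3)
  T_f: (3, 3, 4)
(2) The state is SAFE; one workable sequence: T_g, T_e, T_f, T_i, T_b, T_c.
Key observation: at T_g the run first touches a limit — (0, 0, 1) against (0, 0, 1), exact on a resource it actually requests.
Check, step by step:
  pool = (0, 0, 1)
  T_g: need (0, 0, 1) fits (0, 0, 1); releases (0, 1, 2), pool now (0, 1, 3)
  T_e: need (0, 1, 3) fits (0, 1, 3); releases (3, 3, 2), pool now (3, 4, 5)
  T_f: need (3, 3, 4) fits (3, 4, 5); releases (2, 2, 0), pool now (5, 6, 5)
  T_i: need (1, 5, 5) fits (5, 6, 5); releases (1, 3, 0), pool now (6, 9, 5)
  T_b: need (0, 4, 4) fits (6, 9, 5); releases (1, 0, 0), pool now (7, 9, 5)
  T_c: need (1, 8, 5) fits (7, 9, 5); releases (0, 1, 0), pool now (7, 10, 5)
(3) Precisely 4 of the possible complete orderings are safe sequences.


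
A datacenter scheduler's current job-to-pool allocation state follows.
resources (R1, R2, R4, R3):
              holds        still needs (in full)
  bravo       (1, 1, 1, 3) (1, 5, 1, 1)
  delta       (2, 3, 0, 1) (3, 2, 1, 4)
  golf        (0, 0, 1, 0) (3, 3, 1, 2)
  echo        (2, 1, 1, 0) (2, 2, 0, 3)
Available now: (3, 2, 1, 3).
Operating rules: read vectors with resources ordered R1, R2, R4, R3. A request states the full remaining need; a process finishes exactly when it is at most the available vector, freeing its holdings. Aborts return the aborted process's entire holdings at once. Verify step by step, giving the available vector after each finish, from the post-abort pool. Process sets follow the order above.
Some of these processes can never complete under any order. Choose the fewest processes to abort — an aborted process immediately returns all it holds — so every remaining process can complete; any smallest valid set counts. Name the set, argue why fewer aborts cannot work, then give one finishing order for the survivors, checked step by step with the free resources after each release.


Minimum abort set: delta.
Key observation: before aborting delta, bravo was permanently blocked — no order could ever run it; afterwards it completes at step 3.
No smaller set exists: with zero aborts the deadlock remains.
One survivor order: golf, echo, bravo. Verifying each step (post-abort pool first):
  pool = (5, 5, 1, 4)
  golf needs (3, 3, 1, 2) <= (5, 5, 1, 4) -> finishes; pool += (0, 0, 1, 0) = (5, 5, 2, 4)
  echo needs (2, 2, 0, 3) <= (5, 5, 2, 4) -> finishes; pool += (2, 1, 1, 0) = (7, 6, 3, 4)
  bravo needs (1, 5, 1, 1) <= (7, 6, 3, 4) -> finishes; pool += (1, 1, 1, 3) = (8, 7, 4, 7)


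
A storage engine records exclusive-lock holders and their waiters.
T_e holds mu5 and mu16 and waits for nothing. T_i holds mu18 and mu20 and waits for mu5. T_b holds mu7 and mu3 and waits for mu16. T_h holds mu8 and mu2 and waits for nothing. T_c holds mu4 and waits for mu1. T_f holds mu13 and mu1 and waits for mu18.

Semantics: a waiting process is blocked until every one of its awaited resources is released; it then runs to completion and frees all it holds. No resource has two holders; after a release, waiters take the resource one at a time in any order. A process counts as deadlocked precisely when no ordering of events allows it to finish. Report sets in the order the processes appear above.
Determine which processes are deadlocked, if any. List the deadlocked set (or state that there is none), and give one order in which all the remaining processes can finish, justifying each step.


Nothing here is deadlocked.
Key observation: every chain of waits terminates; starting from the processes that wait on nothing, all the rest unlock in turn.
A valid finishing order for the others: T_h, T_e, T_i, T_f, T_b, T_c.
Check, step by step:
  T_h waits on nothing -> runs at once and releases mu8 and mu2
  T_e waits on nothing -> runs at once and releases mu5 and mu16
  T_i waits on mu5 — all released -> runs and releases mu18 and mu20
  T_f waits on mu18 — all released -> runs and releases mu13 and mu1
  T_b waits on mu16 — all released -> runs and releases mu7 and mu3
  T_c waits on mu1 — all released -> runs and releases mu4


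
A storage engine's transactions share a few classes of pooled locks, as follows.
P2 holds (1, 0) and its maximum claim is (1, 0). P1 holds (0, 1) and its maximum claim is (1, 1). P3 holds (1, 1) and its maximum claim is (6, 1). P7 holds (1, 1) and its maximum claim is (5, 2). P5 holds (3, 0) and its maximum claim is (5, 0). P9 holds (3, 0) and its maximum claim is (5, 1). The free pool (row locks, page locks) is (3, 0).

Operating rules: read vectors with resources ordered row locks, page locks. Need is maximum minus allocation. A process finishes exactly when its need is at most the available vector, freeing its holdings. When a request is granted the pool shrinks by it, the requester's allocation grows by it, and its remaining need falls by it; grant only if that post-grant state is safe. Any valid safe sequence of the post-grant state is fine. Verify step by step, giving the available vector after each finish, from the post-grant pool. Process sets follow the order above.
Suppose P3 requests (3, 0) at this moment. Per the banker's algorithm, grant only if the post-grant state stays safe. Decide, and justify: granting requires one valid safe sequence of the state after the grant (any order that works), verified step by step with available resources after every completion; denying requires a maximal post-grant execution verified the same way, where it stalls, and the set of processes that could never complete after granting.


DENY. Granting would leave the state unsafe.
Key observation: even finishing P2, P1 leaves just (1, 1) free — too little row locks for any of the remaining processes.
On the post-grant state, P2, P1 is a maximal run — nothing extends it. Walking it through:
  pool = (0, 0)
  P2: need (0, 0) fits (0, 0); releases (1, 0), pool now (1, 0)
  P1: need (1, 0) fits (1, 0); releases (0, 1), pool now (1, 1)
  blocked: P3 wants (2, 0), pool (1, 1) — not enough row locks
  blocked: P7 wants (4, 1), pool (1, 1) — not enough row locks
  blocked: P5 wants (2, 0), pool (1, 1) — not enough row locks
  blocked: P9 wants (2, 1), pool (1, 1) — not enough row locks
Processes that could never finish after the grant: P3, P7, P5 and P9.


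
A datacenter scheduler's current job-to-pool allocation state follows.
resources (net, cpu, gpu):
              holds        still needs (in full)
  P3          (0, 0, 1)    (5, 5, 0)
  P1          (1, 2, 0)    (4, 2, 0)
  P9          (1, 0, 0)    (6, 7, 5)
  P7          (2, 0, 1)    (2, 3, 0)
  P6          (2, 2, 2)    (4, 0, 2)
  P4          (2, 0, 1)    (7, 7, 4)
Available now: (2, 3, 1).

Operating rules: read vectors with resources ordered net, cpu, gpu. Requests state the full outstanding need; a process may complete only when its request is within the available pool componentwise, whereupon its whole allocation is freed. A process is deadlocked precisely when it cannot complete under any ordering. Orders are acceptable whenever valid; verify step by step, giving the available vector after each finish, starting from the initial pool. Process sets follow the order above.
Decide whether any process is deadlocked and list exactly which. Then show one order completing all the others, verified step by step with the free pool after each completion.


Nothing here is deadlocked.
Key observation: P7 leads a chain of completions in which each release enables another process.
A valid finishing order for the others: P7, P1, P6, P4, P9, P3. Walking it through:
  pool = (2, 3, 1)
  P7 needs (2, 3, 0) <= (2, 3, 1) -> finishes; pool += (2, 0, 1) = (4, 3, 2)
  P1 needs (4, 2, 0) <= (4, 3, 2) -> finishes; pool += (1, 2, 0) = (5, 5, 2)
  P6 needs (4, 0, 2) <= (5, 5, 2) -> finishes; pool += (2, 2, 2) = (7, 7, 4)
  P4 needs (7, 7, 4) <= (7, 7, 4) -> finishes; pool += (2, 0, 1) = (9, 7, 5)
  P9 needs (6, 7, 5) <= (9, 7, 5) -> finishes; pool += (1, 0, 0) = (10, 7, 5)
  P3 needs (5, 5, 0) <= (10, 7, 5) -> finishes; pool += (0, 0, 1) = (10, 7, 6)


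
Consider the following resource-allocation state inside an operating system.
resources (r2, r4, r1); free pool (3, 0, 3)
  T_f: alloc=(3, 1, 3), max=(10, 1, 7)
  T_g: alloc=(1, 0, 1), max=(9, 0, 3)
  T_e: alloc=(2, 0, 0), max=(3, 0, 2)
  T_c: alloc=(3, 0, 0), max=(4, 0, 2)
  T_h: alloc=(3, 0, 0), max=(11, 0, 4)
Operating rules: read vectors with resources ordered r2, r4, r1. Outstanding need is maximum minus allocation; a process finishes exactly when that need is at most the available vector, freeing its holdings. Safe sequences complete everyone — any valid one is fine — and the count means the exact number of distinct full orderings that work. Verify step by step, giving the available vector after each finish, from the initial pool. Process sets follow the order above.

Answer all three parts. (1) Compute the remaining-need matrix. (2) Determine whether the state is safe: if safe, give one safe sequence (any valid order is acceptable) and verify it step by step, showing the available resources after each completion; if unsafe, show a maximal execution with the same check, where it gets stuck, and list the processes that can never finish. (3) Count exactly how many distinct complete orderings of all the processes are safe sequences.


(1) Need matrix, components ordered r2, r4, r1:
  T_f: (7, 0, 4)
  T_g: (8, 0, 2)
  T_e: (1, 0, 2)
  T_c: (1, 0, 2)
  T_h: (8, 0, 4)
(2) SAFE. One safe sequence: T_e, T_c, T_g, T_f, T_h.
Key observation: T_g is the earliest step where a requested resource binds exactly: need (8, 0, 2), pool (8, 0, 3) at its turn.
Check, step by step:
  pool = (3, 0, 3)
  run T_e (needs (1, 0, 2), free (3, 0, 3)); after release of (2, 0, 0) the pool is (5, 0, 3)
  run T_c (needs (1, 0, 2), free (5, 0, 3)); after release of (3, 0, 0) the pool is (8, 0, 3)
  run T_g (needs (8, 0, 2), free (8, 0, 3)); after release of (1, 0, 1) the pool is (9, 0, 4)
  run T_f (needs (7, 0, 4), free (9, 0, 4)); after release of (3, 1, 3) the pool is (12, 1, 7)
  run T_h (needs (8, 0, 4), free (12, 1, 7)); after release of (3, 0, 0) the pool is (15, 1, 7)
(3) Exactly 4 of the possible complete orderings are safe sequences.


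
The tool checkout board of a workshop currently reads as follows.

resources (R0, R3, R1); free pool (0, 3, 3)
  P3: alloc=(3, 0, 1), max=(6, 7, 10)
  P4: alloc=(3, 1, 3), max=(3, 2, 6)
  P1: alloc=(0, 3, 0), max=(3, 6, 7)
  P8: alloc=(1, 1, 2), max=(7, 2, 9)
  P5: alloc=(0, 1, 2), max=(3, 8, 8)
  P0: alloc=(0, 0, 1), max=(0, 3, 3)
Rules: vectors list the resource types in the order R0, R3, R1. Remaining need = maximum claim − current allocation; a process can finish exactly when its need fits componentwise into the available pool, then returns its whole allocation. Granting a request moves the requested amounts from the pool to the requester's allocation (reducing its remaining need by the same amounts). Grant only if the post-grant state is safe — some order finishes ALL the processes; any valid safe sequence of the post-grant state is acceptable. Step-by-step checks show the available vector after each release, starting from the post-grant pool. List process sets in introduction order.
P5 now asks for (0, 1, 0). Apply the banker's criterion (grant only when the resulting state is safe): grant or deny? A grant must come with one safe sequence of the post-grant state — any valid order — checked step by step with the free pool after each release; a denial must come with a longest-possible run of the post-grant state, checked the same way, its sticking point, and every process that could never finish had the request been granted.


GRANT — the state after the grant stays safe, e.g. via P4, P0, P1, P5, P3, P8.
Key observation: granting shrinks the pool to (0, 2, 3), yet P4 still fits and the chain goes through.
Check on the post-grant state, step by step:
  pool = (0, 2, 3)
  run P4 (needs (0, 1, 3), free (0, 2, 3)); after release of (3, 1, 3) the pool is (3, 3, 6)
  run P0 (needs (0, 3, 2), free (3, 3, 6)); after release of (0, 0, 1) the pool is (3, 3, 7)
  run P1 (needs (3, 3, 7), free (3, 3, 7)); after release of (0, 3, 0) the pool is (3, 6, 7)
  run P5 (needs (3, 6, 6), free (3, 6, 7)); after release of (0, 2, 2) the pool is (3, 8, 9)
  run P3 (needs (3, 7, 9), free (3, 8, 9)); after release of (3, 0, 1) the pool is (6, 8, 10)
  run P8 (needs (6, 1, 7), free (6, 8, 10)); after release of (1, 1, 2) the pool is (7, 9, 12)


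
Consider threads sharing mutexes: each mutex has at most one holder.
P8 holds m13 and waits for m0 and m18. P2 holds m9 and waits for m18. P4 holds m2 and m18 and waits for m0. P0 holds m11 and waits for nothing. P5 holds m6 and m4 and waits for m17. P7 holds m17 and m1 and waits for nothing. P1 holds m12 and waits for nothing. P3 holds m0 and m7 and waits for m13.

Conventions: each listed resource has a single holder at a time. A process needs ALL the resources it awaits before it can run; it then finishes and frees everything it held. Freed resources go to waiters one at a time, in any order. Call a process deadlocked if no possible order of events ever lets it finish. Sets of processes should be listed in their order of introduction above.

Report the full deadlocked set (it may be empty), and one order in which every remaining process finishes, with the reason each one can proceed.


Deadlocked: P8, P2, P4 and P3.
Key observation: the waits loop around P8 -> P4 -> P3 -> P8 with no way out; P2 waits into the deadlock from upstream.
The rest can finish in the order P0, P7, P1, P5.
Check, step by step:
  P0 waits on nothing -> runs at once and releases m11
  P7 waits on nothing -> runs at once and releases m17 and m1
  P1 waits on nothing -> runs at once and releases m12
  P5 waits on m17 — all released -> runs and releases m6 and m4


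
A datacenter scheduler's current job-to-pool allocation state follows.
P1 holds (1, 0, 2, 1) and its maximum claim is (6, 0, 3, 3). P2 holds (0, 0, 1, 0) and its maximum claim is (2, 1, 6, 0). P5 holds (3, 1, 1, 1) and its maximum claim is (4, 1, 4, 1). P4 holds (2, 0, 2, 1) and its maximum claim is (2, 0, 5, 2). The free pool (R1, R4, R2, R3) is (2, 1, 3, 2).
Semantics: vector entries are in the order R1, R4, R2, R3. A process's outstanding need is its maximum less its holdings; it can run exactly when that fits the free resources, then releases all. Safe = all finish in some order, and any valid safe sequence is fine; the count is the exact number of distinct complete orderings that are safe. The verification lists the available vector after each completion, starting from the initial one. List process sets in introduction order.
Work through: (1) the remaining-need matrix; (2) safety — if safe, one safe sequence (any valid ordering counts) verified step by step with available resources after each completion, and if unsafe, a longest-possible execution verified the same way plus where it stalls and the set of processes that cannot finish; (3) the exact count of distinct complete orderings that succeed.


(1) Outstanding need per process (order R1, R4, R2, R3):
  P1: (5, 0, 1, 2)
  P2: (2, 1, 5, 0)
  P5: (1, 0, 3, 0)
  P4: (0, 0, 3, 1)
(2) The state is SAFE; one workable sequence: P4, P2, P5, P1.
Key observation: P4 is the earliest step where a requested resource binds exactly: need (0, 0, 3, 1), pool (2, 1, 3, 2) at its turn.
Step-by-step check:
  pool = (2, 1, 3, 2)
  run P4 (needs (0, 0, 3, 1), free (2, 1, 3, 2)); after release of (2, 0, 2, 1) the pool is (4, 1, 5, 3)
  run P2 (needs (2, 1, 5, 0), free (4, 1, 5, 3)); after release of (0, 0, 1, 0) the pool is (4, 1, 6, 3)
  run P5 (needs (1, 0, 3, 0), free (4, 1, 6, 3)); after release of (3, 1, 1, 1) the pool is (7, 2, 7, 4)
  run P1 (needs (5, 0, 1, 2), free (7, 2, 7, 4)); after release of (1, 0, 2, 1) the pool is (8, 2, 9, 5)
(3) The exact count: 7 of the possible complete orderings are safe sequences.


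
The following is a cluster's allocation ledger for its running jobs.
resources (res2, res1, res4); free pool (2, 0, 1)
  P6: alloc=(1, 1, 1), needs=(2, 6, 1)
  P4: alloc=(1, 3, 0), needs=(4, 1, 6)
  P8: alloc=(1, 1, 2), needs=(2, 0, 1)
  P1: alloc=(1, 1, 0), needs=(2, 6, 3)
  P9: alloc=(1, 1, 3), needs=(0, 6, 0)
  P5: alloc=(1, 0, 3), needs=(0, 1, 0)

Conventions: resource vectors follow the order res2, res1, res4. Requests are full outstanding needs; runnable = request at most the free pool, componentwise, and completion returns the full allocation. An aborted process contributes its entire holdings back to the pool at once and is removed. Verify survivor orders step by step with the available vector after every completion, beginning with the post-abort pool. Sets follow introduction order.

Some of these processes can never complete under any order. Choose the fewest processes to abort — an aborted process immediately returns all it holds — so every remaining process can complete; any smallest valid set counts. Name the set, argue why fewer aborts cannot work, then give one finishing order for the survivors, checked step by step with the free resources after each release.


The answer: abort P1 and P9.
Key observation: no ordering could ever have run P6 before the abort of P1 and P9; with (2, 2, 3) back in the pool it fits at step 4.
Why nothing smaller works — every single abort fails: P6 alone leaves P1 blocked (short on res1); P4 alone leaves P6 blocked (short on res1); P8 alone leaves P6 blocked (short on res1); P1 alone leaves P6 blocked (short on res1); P9 alone leaves P6 blocked (short on res1); P5 alone leaves P6 blocked (short on res1).
Survivors finish in the order: P5, P4, P8, P6. Step-by-step check (pool after the aborts first):
  pool = (4, 2, 4)
  P5 needs (0, 1, 0) <= (4, 2, 4) -> finishes; pool += (1, 0, 3) = (5, 2, 7)
  P4 needs (4, 1, 6) <= (5, 2, 7) -> finishes; pool += (1, 3, 0) = (6, 5, 7)
  P8 needs (2, 0, 1) <= (6, 5, 7) -> finishes; pool += (1, 1, 2) = (7, 6, 9)
  P6 needs (2, 6, 1) <= (7, 6, 9) -> finishes; pool += (1, 1, 1) = (8, 7, 10)


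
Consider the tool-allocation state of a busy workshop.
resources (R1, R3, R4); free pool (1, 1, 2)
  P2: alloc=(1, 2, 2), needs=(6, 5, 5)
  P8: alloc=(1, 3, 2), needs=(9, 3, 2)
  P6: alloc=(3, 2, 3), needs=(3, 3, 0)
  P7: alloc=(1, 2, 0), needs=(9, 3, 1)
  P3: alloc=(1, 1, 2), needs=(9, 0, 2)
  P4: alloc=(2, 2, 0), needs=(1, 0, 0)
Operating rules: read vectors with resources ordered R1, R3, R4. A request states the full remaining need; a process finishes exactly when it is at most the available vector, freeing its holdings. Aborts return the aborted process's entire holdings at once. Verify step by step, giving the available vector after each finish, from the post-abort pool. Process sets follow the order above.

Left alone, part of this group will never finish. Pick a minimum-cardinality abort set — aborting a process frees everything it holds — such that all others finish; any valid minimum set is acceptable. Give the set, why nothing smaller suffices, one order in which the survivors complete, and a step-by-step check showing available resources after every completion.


Minimum abort set: P8 and P7.
Key observation: the returned (2, 5, 2) from P8 and P7 is what brings P3 — unrunnable before, under any order — into play at step 4.
Why nothing smaller works — every single abort fails: P2 alone leaves P8 blocked (short on R1); P8 alone leaves P7 blocked (short on R1); P6 alone leaves P8 blocked (short on R1); P7 alone leaves P8 blocked (short on R1); P3 alone leaves P8 blocked (short on R1); P4 alone leaves P8 blocked (short on R1).
The survivors complete as P4, P6, P2, P3. Verifying each step (starting from the post-abort pool):
  pool = (3, 6, 4)
  P4 needs (1, 0, 0) <= (3, 6, 4) -> finishes; pool += (2, 2, 0) = (5, 8, 4)
  P6 needs (3, 3, 0) <= (5, 8, 4) -> finishes; pool += (3, 2, 3) = (8, 10, 7)
  P2 needs (6, 5, 5) <= (8, 10, 7) -> finishes; pool += (1, 2, 2) = (9, 12, 9)
  P3 needs (9, 0, 2) <= (9, 12, 9) -> finishes; pool += (1, 1, 2) = (10, 13, 11)
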